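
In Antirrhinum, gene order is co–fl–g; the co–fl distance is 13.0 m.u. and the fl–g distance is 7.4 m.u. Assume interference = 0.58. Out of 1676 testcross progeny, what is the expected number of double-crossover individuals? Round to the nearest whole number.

Map distances give recombination frequencies of 0.130 and 0.074 for the two intervals.
With interference 0.58 (so coincidence = 0.42), expected double-crossover frequency = 0.130 × 0.074 × 0.42 = 0.00404.
Expected number = 0.00404 × 1676 = 6.77 ≈ 7.

7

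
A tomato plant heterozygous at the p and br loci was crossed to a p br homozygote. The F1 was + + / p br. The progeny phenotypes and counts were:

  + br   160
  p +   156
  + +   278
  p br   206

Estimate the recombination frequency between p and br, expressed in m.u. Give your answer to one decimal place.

The recombinant classes are + br and p +: 160 + 156 = 316.
Recombination frequency = 316/800 = 0.3950 ≈ 39.5%, i.e. 39.5 m.u.

39.5 m.u.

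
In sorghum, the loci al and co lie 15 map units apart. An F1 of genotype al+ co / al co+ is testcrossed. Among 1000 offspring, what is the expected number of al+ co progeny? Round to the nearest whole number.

A map distance of 15 map units corresponds to a recombination frequency of 0.150.
The F1 is al+ co / al co+, so al+ co is a parental gamete class with expected frequency (1 − r)/2 = 0.850/2 = 0.4250.
Expected number = 0.4250 × 1000 = 425.00 ≈ 425.

425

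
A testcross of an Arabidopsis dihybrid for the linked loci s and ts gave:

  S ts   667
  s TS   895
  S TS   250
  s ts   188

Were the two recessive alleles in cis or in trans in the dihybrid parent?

trans

The two most frequent classes are S ts (667) and s TS (895); these are the parental (non-recombinant) types.
So the F1 carried S ts on one chromosome and s TS on the other — the recessive alleles are on opposite chromosomes (trans / repulsion).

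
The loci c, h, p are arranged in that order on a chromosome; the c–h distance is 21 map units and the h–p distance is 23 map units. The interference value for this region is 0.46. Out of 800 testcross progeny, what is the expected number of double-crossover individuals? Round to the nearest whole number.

21

Map distances give recombination frequencies of 0.210 and 0.230 for the two intervals.
With interference 0.46 (so coincidence = 0.54), expected double-crossover frequency = 0.210 × 0.230 × 0.54 = 0.02608.
Expected number = 0.02608 × 800 = 20.87 ≈ 21.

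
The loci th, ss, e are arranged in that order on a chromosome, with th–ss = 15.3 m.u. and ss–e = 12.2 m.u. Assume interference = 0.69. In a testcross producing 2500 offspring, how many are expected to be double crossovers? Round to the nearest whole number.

14

Map distances give recombination frequencies of 0.153 and 0.122 for the two intervals.
With interference 0.69 (so coincidence = 0.31), expected double-crossover frequency = 0.153 × 0.122 × 0.31 = 0.00579.
Expected number = 0.00579 × 2500 = 14.47 ≈ 14.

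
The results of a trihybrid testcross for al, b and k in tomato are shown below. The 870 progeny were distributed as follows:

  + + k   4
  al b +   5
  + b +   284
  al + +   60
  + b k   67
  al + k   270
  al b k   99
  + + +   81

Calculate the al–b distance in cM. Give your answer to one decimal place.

The two most frequent reciprocal classes, + b + and al + k, are the parental types, so the F1 was + b + / al + k.
The two rarest classes, al b + and + + k, are the double crossovers. Comparing them with the parentals, only the al allele has switched, so al is the middle locus and the order is k – al – b.
Crossovers in the al–b interval produce the single-crossover classes + + + and al b k (81 + 99 = 180) plus the double crossovers (9).
RF(al–b) = (180 + 9) / 870 = 189/870 = 0.2172 → 21.7 cM.

21.7 cM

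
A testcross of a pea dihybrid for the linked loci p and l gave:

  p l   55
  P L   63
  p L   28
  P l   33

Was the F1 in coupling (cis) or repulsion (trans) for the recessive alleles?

The two most frequent classes are P L (63) and p l (55); these are the parental (non-recombinant) types.
So the F1 carried P L on one chromosome and p l on the other — the recessive alleles are on the same chromosome (cis / coupling).

cis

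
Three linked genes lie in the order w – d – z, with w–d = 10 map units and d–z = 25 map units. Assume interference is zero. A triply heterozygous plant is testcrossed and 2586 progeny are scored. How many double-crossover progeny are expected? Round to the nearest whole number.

65

Map distances give recombination frequencies of 0.100 and 0.250 for the two intervals.
With no interference, expected double-crossover frequency = 0.100 × 0.250 = 0.02500.
Expected number = 0.02500 × 2586 = 64.65 ≈ 65.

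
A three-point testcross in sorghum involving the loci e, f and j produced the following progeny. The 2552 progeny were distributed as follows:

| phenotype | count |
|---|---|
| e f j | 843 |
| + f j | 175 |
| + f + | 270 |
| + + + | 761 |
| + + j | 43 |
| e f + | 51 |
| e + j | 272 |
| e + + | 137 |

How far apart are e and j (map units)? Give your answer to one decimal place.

The two most frequent reciprocal classes, + + + and e f j, are the parental types, so the F1 was + + + / e f j.
The two rarest classes, + + j and e f +, are the double crossovers. Comparing them with the parentals, only the j allele has switched, so j is the middle locus and the order is f – j – e.
Crossovers in the j–e interval produce the single-crossover classes e + + and + f j (137 + 175 = 312) plus the double crossovers (94).
RF(j–e) = (312 + 94) / 2552 = 406/2552 = 0.1591 → 15.9 map units.

15.9 map units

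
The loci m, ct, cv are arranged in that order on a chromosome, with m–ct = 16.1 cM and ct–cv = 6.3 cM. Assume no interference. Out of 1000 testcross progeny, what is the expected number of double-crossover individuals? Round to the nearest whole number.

10

Map distances give recombination frequencies of 0.161 and 0.063 for the two intervals.
With no interference, expected double-crossover frequency = 0.161 × 0.063 = 0.01014.
Expected number = 0.01014 × 1000 = 10.14 ≈ 10.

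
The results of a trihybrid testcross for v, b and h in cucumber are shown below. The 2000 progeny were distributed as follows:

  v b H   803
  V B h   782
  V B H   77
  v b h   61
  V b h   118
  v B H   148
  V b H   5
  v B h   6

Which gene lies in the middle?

v

The two most frequent reciprocal classes, v b H and V B h, are the parental types, so the F1 was v b H / V B h.
The two rarest classes, V b H and v B h, are the double crossovers. Comparing them with the parentals, only the v allele has switched, so v is the middle locus and the order is h – v – b.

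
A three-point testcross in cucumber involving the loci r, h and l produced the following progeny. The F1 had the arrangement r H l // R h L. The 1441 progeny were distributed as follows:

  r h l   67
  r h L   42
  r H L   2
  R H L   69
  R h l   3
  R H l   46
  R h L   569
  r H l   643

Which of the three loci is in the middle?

The two rarest classes, r H L and R h l, are the double crossovers. Comparing them with the parentals, only the l allele has switched, so l is the middle locus and the order is r – l – h.

l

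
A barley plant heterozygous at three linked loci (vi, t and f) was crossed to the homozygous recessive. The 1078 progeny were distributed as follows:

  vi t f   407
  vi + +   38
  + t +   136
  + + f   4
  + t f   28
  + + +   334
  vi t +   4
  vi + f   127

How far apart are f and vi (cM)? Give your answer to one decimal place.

The two most frequent reciprocal classes, vi t f and + + +, are the parental types, so the F1 was vi t f / + + +.
The two rarest classes, vi t + and + + f, are the double crossovers. Comparing them with the parentals, only the f allele has switched, so f is the middle locus and the order is vi – f – t.
Crossovers in the vi–f interval produce the single-crossover classes + t f and vi + + (28 + 38 = 66) plus the double crossovers (8).
RF(vi–f) = (66 + 8) / 1078 = 74/1078 = 0.0686 → 6.9 cM.

6.9 cM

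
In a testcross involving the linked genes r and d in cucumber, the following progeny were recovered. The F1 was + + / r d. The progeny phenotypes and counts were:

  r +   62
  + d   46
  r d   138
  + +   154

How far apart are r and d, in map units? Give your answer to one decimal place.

27.0 map units

The recombinant classes are + d and r +: 46 + 62 = 108.
Recombination frequency = 108/400 = 0.2700 ≈ 27.0%, i.e. 27.0 map units.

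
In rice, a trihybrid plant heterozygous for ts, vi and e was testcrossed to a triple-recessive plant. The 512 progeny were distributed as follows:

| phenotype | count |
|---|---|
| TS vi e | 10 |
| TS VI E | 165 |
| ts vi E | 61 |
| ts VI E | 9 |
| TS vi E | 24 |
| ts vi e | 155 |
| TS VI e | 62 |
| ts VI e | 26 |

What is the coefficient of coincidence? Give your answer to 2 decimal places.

0.99

The two most frequent reciprocal classes, ts vi e and TS VI E, are the parental types, so the F1 was ts vi e / TS VI E.
The two rarest classes, TS vi e and ts VI E, are the double crossovers. Comparing them with the parentals, only the ts allele has switched, so ts is the middle locus and the order is e – ts – vi.
e–ts: (123 + 19)/512 = 0.2773; ts–vi: (50 + 19)/512 = 0.1348.
Expected DCO frequency = 0.2773 × 0.1348 ≈ 0.03738; observed = 19/512 ≈ 0.03711.
Coefficient of coincidence = 0.03711/0.03738 ≈ 0.99.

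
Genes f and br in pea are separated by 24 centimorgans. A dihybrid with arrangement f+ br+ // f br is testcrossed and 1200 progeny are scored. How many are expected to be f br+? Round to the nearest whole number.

A map distance of 24 centimorgans corresponds to a recombination frequency of 0.240.
The F1 is f+ br+ / f br, so f br+ is a recombinant gamete class with expected frequency r/2 = 0.240/2 = 0.1200.
Expected number = 0.1200 × 1200 = 144.00 ≈ 144.

144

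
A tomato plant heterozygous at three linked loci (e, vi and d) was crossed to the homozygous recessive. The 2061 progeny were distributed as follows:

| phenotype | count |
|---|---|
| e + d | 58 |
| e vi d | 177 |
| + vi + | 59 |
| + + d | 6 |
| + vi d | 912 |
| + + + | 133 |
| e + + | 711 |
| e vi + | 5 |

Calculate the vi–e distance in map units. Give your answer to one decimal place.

The two most frequent reciprocal classes, + vi d and e + +, are the parental types, so the F1 was + vi d / e + +.
The two rarest classes, + + d and e vi +, are the double crossovers. Comparing them with the parentals, only the vi allele has switched, so vi is the middle locus and the order is e – vi – d.
Crossovers in the e–vi interval produce the single-crossover classes e vi d and + + + (177 + 133 = 310) plus the double crossovers (11).
RF(e–vi) = (310 + 11) / 2061 = 321/2061 = 0.1557 → 15.6 map units.

15.6 map units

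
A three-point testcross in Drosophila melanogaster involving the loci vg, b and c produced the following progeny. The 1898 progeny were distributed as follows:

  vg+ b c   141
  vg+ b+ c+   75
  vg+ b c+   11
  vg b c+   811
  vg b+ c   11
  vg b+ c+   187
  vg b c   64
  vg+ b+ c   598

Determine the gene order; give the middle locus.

The two most frequent reciprocal classes, vg+ b+ c and vg b c+, are the parental types, so the F1 was vg+ b+ c / vg b c+.
The two rarest classes, vg b+ c and vg+ b c+, are the double crossovers. Comparing them with the parentals, only the vg allele has switched, so vg is the middle locus and the order is c – vg – b.

vg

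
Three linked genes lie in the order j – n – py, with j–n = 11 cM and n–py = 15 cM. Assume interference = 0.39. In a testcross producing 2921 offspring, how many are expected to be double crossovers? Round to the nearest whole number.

29

Map distances give recombination frequencies of 0.110 and 0.150 for the two intervals.
With interference 0.39 (so coincidence = 0.61), expected double-crossover frequency = 0.110 × 0.150 × 0.61 = 0.01007.
Expected number = 0.01007 × 2921 = 29.40 ≈ 29.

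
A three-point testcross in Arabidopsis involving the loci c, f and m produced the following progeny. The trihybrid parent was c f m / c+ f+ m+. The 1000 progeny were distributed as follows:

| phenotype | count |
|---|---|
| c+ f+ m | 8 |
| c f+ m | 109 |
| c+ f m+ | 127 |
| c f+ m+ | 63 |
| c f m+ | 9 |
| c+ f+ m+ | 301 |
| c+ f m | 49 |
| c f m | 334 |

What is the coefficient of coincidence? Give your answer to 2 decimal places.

The two rarest classes, c f m+ and c+ f+ m, are the double crossovers. Comparing them with the parentals, only the m allele has switched, so m is the middle locus and the order is c – m – f.
c–m: (112 + 17)/1000 = 0.1290; m–f: (236 + 17)/1000 = 0.2530.
Expected DCO frequency = 0.1290 × 0.2530 ≈ 0.03264; observed = 17/1000 ≈ 0.01700.
Coefficient of coincidence = 0.01700/0.03264 ≈ 0.52.

0.52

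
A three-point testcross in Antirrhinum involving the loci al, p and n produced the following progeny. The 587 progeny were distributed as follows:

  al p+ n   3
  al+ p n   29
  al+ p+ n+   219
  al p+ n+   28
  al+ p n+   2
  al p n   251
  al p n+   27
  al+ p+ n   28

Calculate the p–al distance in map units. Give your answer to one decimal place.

10.6 map units

The two most frequent reciprocal classes, al p n and al+ p+ n+, are the parental types, so the F1 was al p n / al+ p+ n+.
The two rarest classes, al p+ n and al+ p n+, are the double crossovers. Comparing them with the parentals, only the p allele has switched, so p is the middle locus and the order is n – p – al.
Crossovers in the p–al interval produce the single-crossover classes al+ p n and al p+ n+ (29 + 28 = 57) plus the double crossovers (5).
RF(p–al) = (57 + 5) / 587 = 62/587 = 0.1056 → 10.6 map units.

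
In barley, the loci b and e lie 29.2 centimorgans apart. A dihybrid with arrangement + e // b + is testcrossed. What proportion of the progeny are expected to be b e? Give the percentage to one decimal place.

A map distance of 29.2 centimorgans corresponds to a recombination frequency of 0.292.
The F1 is + e / b +, so b e is a recombinant gamete class with expected frequency r/2 = 0.292/2 = 0.1460.
That is 0.1460 = 14.6% of the progeny.

14.6%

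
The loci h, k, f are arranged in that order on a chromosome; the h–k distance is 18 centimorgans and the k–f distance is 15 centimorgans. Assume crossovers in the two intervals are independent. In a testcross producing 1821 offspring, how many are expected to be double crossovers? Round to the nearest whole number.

49

Map distances give recombination frequencies of 0.180 and 0.150 for the two intervals.
With no interference, expected double-crossover frequency = 0.180 × 0.150 = 0.02700.
Expected number = 0.02700 × 1821 = 49.17 ≈ 49.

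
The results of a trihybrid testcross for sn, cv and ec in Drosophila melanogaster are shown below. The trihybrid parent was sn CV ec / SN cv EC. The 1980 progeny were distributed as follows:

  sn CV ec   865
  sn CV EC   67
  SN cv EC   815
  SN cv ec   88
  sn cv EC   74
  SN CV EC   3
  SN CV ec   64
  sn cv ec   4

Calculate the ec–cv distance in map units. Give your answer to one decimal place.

8.2 map units

The two rarest classes, sn cv ec and SN CV EC, are the double crossovers. Comparing them with the parentals, only the cv allele has switched, so cv is the middle locus and the order is ec – cv – sn.
Crossovers in the ec–cv interval produce the single-crossover classes sn CV EC and SN cv ec (67 + 88 = 155) plus the double crossovers (7).
RF(ec–cv) = (155 + 7) / 1980 = 162/1980 = 0.0818 → 8.2 map units.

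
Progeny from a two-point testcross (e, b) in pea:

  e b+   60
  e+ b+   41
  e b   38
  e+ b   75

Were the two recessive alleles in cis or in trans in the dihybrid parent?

The two most frequent classes are e+ b (75) and e b+ (60); these are the parental (non-recombinant) types.
So the F1 carried e+ b on one chromosome and e b+ on the other — the recessive alleles are on opposite chromosomes (trans / repulsion).

trans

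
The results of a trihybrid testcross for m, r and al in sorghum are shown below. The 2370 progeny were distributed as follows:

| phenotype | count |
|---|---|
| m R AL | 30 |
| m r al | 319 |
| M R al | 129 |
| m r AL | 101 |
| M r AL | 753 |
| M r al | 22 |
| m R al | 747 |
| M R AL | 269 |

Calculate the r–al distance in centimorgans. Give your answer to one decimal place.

The two most frequent reciprocal classes, M r AL and m R al, are the parental types, so the F1 was M r AL / m R al.
The two rarest classes, M r al and m R AL, are the double crossovers. Comparing them with the parentals, only the al allele has switched, so al is the middle locus and the order is m – al – r.
Crossovers in the al–r interval produce the single-crossover classes M R AL and m r al (269 + 319 = 588) plus the double crossovers (52).
RF(al–r) = (588 + 52) / 2370 = 640/2370 = 0.2700 → 27.0 centimorgans.

27.0 centimorgans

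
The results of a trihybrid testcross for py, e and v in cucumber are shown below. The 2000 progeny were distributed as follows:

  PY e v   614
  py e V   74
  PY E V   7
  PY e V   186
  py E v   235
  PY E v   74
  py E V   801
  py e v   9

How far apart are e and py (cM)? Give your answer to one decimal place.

The two most frequent reciprocal classes, PY e v and py E V, are the parental types, so the F1 was PY e v / py E V.
The two rarest classes, py e v and PY E V, are the double crossovers. Comparing them with the parentals, only the py allele has switched, so py is the middle locus and the order is v – py – e.
Crossovers in the py–e interval produce the single-crossover classes PY E v and py e V (74 + 74 = 148) plus the double crossovers (16).
RF(py–e) = (148 + 16) / 2000 = 164/2000 = 0.0820 → 8.2 cM.

8.2 cM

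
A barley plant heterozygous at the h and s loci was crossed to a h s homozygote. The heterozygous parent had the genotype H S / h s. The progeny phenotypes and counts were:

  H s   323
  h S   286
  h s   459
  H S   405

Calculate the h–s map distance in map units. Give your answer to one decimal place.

41.3 map units

The recombinant classes are H s and h S: 323 + 286 = 609.
Recombination frequency = 609/1473 = 0.4134 ≈ 41.3%, i.e. 41.3 map units.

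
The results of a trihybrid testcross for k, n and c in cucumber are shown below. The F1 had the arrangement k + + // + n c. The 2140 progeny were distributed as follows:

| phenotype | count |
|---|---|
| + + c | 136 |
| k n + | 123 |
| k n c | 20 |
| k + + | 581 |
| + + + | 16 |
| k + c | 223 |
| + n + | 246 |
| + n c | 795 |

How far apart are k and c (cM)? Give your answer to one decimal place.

23.6 cM

The two rarest classes, + + + and k n c, are the double crossovers. Comparing them with the parentals, only the k allele has switched, so k is the middle locus and the order is c – k – n.
Crossovers in the c–k interval produce the single-crossover classes k + c and + n + (223 + 246 = 469) plus the double crossovers (36).
RF(c–k) = (469 + 36) / 2140 = 505/2140 = 0.2360 → 23.6 cM.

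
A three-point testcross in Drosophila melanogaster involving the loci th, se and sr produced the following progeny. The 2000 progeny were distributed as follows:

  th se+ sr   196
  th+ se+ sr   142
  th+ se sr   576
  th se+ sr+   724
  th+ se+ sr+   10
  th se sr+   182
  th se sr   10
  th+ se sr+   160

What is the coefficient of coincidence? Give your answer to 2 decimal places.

The two most frequent reciprocal classes, th+ se sr and th se+ sr+, are the parental types, so the F1 was th+ se sr / th se+ sr+.
The two rarest classes, th se sr and th+ se+ sr+, are the double crossovers. Comparing them with the parentals, only the th allele has switched, so th is the middle locus and the order is sr – th – se.
sr–th: (356 + 20)/2000 = 0.1880; th–se: (324 + 20)/2000 = 0.1720.
Expected DCO frequency = 0.1880 × 0.1720 ≈ 0.03234; observed = 20/2000 ≈ 0.01000.
Coefficient of coincidence = 0.01000/0.03234 ≈ 0.31.

0.31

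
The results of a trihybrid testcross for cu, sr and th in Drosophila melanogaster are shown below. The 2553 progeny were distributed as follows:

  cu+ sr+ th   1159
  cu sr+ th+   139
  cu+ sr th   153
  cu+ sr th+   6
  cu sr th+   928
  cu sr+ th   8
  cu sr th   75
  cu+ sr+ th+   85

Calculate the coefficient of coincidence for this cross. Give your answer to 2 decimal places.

The two most frequent reciprocal classes, cu sr th+ and cu+ sr+ th, are the parental types, so the F1 was cu sr th+ / cu+ sr+ th.
The two rarest classes, cu+ sr th+ and cu sr+ th, are the double crossovers. Comparing them with the parentals, only the cu allele has switched, so cu is the middle locus and the order is sr – cu – th.
sr–cu: (292 + 14)/2553 = 0.1199; cu–th: (160 + 14)/2553 = 0.0682.
Expected DCO frequency = 0.1199 × 0.0682 ≈ 0.00818; observed = 14/2553 ≈ 0.00548.
Coefficient of coincidence = 0.00548/0.00818 ≈ 0.67.

0.67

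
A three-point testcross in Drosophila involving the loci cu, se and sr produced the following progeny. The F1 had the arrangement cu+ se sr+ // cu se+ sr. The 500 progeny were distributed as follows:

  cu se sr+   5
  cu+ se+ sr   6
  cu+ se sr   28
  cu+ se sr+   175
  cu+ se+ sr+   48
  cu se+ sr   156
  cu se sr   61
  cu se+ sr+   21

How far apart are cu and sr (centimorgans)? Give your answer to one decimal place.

12.0 centimorgans

The two rarest classes, cu se sr+ and cu+ se+ sr, are the double crossovers. Comparing them with the parentals, only the cu allele has switched, so cu is the middle locus and the order is se – cu – sr.
Crossovers in the cu–sr interval produce the single-crossover classes cu+ se sr and cu se+ sr+ (28 + 21 = 49) plus the double crossovers (11).
RF(cu–sr) = (49 + 11) / 500 = 60/500 = 0.1200 → 12.0 centimorgans.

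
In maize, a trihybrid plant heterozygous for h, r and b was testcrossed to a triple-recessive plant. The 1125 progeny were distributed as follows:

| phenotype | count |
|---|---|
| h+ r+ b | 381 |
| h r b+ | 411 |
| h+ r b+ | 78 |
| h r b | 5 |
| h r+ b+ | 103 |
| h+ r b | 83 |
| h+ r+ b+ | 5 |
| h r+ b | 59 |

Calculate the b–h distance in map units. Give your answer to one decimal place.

The two most frequent reciprocal classes, h+ r+ b and h r b+, are the parental types, so the F1 was h+ r+ b / h r b+.
The two rarest classes, h+ r+ b+ and h r b, are the double crossovers. Comparing them with the parentals, only the b allele has switched, so b is the middle locus and the order is h – b – r.
Crossovers in the h–b interval produce the single-crossover classes h r+ b and h+ r b+ (59 + 78 = 137) plus the double crossovers (10).
RF(h–b) = (137 + 10) / 1125 = 147/1125 = 0.1307 → 13.1 map units.

13.1 map units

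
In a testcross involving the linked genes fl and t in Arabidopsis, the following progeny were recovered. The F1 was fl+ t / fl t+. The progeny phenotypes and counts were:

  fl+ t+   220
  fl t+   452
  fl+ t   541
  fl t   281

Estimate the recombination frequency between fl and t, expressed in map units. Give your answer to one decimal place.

The recombinant classes are fl+ t+ and fl t: 220 + 281 = 501.
Recombination frequency = 501/1494 = 0.3353 ≈ 33.5%, i.e. 33.5 map units.

33.5 map units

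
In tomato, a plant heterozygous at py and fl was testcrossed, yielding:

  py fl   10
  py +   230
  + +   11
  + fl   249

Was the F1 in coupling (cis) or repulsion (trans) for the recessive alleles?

The two most frequent classes are + fl (249) and py + (230); these are the parental (non-recombinant) types.
So the F1 carried + fl on one chromosome and py + on the other — the recessive alleles are on opposite chromosomes (trans / repulsion).

trans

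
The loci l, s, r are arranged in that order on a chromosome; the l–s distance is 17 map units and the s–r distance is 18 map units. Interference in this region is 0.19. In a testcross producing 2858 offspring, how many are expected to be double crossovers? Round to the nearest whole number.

Map distances give recombination frequencies of 0.170 and 0.180 for the two intervals.
With interference 0.19 (so coincidence = 0.81), expected double-crossover frequency = 0.170 × 0.180 × 0.81 = 0.02479.
Expected number = 0.02479 × 2858 = 70.84 ≈ 71.

71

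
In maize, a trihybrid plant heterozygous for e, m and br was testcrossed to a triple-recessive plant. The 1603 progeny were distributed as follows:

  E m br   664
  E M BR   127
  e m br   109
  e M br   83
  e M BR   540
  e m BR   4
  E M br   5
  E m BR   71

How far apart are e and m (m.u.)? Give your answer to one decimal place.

The two most frequent reciprocal classes, e M BR and E m br, are the parental types, so the F1 was e M BR / E m br.
The two rarest classes, e m BR and E M br, are the double crossovers. Comparing them with the parentals, only the m allele has switched, so m is the middle locus and the order is e – m – br.
Crossovers in the e–m interval produce the single-crossover classes E M BR and e m br (127 + 109 = 236) plus the double crossovers (9).
RF(e–m) = (236 + 9) / 1603 = 245/1603 = 0.1528 → 15.3 m.u.

15.3 m.u.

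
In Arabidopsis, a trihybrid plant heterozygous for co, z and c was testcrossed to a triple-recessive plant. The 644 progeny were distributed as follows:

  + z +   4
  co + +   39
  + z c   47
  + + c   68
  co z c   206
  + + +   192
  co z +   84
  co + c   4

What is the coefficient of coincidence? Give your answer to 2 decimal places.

The two most frequent reciprocal classes, + + + and co z c, are the parental types, so the F1 was + + + / co z c.
The two rarest classes, + z + and co + c, are the double crossovers. Comparing them with the parentals, only the z allele has switched, so z is the middle locus and the order is co – z – c.
co–z: (86 + 8)/644 = 0.1460; z–c: (152 + 8)/644 = 0.2484.
Expected DCO frequency = 0.1460 × 0.2484 ≈ 0.03627; observed = 8/644 ≈ 0.01242.
Coefficient of coincidence = 0.01242/0.03627 ≈ 0.34.

0.34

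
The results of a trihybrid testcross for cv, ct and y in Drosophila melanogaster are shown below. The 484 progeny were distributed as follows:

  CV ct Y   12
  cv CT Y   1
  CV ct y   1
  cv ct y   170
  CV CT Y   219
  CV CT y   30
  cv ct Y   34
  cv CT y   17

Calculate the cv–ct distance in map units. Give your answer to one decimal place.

6.4 map units

The two most frequent reciprocal classes, CV CT Y and cv ct y, are the parental types, so the F1 was CV CT Y / cv ct y.
The two rarest classes, cv CT Y and CV ct y, are the double crossovers. Comparing them with the parentals, only the cv allele has switched, so cv is the middle locus and the order is ct – cv – y.
Crossovers in the ct–cv interval produce the single-crossover classes CV ct Y and cv CT y (12 + 17 = 29) plus the double crossovers (2).
RF(ct–cv) = (29 + 2) / 484 = 31/484 = 0.0640 → 6.4 map units.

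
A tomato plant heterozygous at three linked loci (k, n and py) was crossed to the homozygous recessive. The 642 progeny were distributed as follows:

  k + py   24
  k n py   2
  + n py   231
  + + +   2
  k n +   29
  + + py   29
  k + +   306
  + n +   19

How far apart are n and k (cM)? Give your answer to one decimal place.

9.7 cM

The two most frequent reciprocal classes, k + + and + n py, are the parental types, so the F1 was k + + / + n py.
The two rarest classes, + + + and k n py, are the double crossovers. Comparing them with the parentals, only the k allele has switched, so k is the middle locus and the order is n – k – py.
Crossovers in the n–k interval produce the single-crossover classes k n + and + + py (29 + 29 = 58) plus the double crossovers (4).
RF(n–k) = (58 + 4) / 642 = 62/642 = 0.0966 → 9.7 cM.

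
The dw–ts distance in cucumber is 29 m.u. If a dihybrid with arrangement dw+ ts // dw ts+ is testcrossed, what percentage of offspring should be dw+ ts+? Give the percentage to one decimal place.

A map distance of 29 m.u. corresponds to a recombination frequency of 0.290.
The F1 is dw+ ts / dw ts+, so dw+ ts+ is a recombinant gamete class with expected frequency r/2 = 0.290/2 = 0.1450.
That is 0.1450 = 14.5% of the progeny.

14.5%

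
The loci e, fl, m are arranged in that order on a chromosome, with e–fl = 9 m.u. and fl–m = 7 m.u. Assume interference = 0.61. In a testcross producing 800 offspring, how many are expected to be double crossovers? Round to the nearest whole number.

2

Map distances give recombination frequencies of 0.090 and 0.070 for the two intervals.
With interference 0.61 (so coincidence = 0.39), expected double-crossover frequency = 0.090 × 0.070 × 0.39 = 0.00246.
Expected number = 0.00246 × 800 = 1.97 ≈ 2.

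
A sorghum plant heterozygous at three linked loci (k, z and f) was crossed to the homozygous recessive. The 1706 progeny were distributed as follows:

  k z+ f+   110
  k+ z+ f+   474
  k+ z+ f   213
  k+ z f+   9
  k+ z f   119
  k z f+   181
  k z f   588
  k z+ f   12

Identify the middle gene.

The two most frequent reciprocal classes, k+ z+ f+ and k z f, are the parental types, so the F1 was k+ z+ f+ / k z f.
The two rarest classes, k+ z f+ and k z+ f, are the double crossovers. Comparing them with the parentals, only the z allele has switched, so z is the middle locus and the order is k – z – f.

z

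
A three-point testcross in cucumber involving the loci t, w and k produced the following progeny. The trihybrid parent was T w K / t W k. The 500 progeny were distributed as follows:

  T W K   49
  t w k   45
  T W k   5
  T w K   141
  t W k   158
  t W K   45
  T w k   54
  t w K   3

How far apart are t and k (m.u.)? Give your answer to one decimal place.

The two rarest classes, t w K and T W k, are the double crossovers. Comparing them with the parentals, only the t allele has switched, so t is the middle locus and the order is k – t – w.
Crossovers in the k–t interval produce the single-crossover classes T w k and t W K (54 + 45 = 99) plus the double crossovers (8).
RF(k–t) = (99 + 8) / 500 = 107/500 = 0.2140 → 21.4 m.u.

21.4 m.u.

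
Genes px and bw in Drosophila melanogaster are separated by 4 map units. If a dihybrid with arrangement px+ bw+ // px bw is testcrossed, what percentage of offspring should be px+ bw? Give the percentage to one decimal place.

2.0%

A map distance of 4 map units corresponds to a recombination frequency of 0.040.
The F1 is px+ bw+ / px bw, so px+ bw is a recombinant gamete class with expected frequency r/2 = 0.040/2 = 0.0200.
That is 0.0200 = 2.0% of the progeny.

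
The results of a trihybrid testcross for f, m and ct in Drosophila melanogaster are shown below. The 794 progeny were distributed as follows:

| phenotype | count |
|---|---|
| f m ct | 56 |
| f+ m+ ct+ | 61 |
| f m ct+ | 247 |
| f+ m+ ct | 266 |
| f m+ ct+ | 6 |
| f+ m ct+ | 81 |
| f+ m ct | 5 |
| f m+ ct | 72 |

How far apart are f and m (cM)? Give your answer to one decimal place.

20.7 cM

The two most frequent reciprocal classes, f+ m+ ct and f m ct+, are the parental types, so the F1 was f+ m+ ct / f m ct+.
The two rarest classes, f+ m ct and f m+ ct+, are the double crossovers. Comparing them with the parentals, only the m allele has switched, so m is the middle locus and the order is ct – m – f.
Crossovers in the m–f interval produce the single-crossover classes f m+ ct and f+ m ct+ (72 + 81 = 153) plus the double crossovers (11).
RF(m–f) = (153 + 11) / 794 = 164/794 = 0.2065 → 20.7 cM.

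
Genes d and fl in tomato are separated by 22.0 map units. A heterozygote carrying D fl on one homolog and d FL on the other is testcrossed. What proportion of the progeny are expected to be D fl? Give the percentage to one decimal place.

39.0%

A map distance of 22.0 map units corresponds to a recombination frequency of 0.220.
The F1 is D fl / d FL, so D fl is a parental gamete class with expected frequency (1 − r)/2 = 0.780/2 = 0.3900.
That is 0.3900 = 39.0% of the progeny.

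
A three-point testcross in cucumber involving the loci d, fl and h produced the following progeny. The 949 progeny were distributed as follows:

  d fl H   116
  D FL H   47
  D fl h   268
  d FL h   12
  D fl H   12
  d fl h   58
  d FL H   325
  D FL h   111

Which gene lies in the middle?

h

The two most frequent reciprocal classes, D fl h and d FL H, are the parental types, so the F1 was D fl h / d FL H.
The two rarest classes, D fl H and d FL h, are the double crossovers. Comparing them with the parentals, only the h allele has switched, so h is the middle locus and the order is d – h – fl.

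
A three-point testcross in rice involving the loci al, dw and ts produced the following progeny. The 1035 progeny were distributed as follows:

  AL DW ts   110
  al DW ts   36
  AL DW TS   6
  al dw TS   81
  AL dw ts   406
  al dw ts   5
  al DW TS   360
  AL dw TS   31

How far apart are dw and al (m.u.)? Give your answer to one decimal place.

19.5 m.u.

The two most frequent reciprocal classes, AL dw ts and al DW TS, are the parental types, so the F1 was AL dw ts / al DW TS.
The two rarest classes, al dw ts and AL DW TS, are the double crossovers. Comparing them with the parentals, only the al allele has switched, so al is the middle locus and the order is ts – al – dw.
Crossovers in the al–dw interval produce the single-crossover classes AL DW ts and al dw TS (110 + 81 = 191) plus the double crossovers (11).
RF(al–dw) = (191 + 11) / 1035 = 202/1035 = 0.1952 → 19.5 m.u.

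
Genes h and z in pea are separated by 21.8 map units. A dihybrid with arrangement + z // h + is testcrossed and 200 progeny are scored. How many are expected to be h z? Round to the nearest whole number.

A map distance of 21.8 map units corresponds to a recombination frequency of 0.218.
The F1 is + z / h +, so h z is a recombinant gamete class with expected frequency r/2 = 0.218/2 = 0.1090.
Expected number = 0.1090 × 200 = 21.80 ≈ 22.

22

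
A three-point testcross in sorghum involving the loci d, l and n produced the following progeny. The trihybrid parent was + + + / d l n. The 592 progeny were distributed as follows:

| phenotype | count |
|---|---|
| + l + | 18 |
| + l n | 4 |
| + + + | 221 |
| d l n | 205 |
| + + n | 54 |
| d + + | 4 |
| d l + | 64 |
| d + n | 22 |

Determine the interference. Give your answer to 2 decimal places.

The two rarest classes, d + + and + l n, are the double crossovers. Comparing them with the parentals, only the d allele has switched, so d is the middle locus and the order is l – d – n.
l–d: (40 + 8)/592 = 0.0811; d–n: (118 + 8)/592 = 0.2128.
Expected DCO frequency = 0.0811 × 0.2128 ≈ 0.01726; observed = 8/592 ≈ 0.01351.
Coefficient of coincidence = 0.01351/0.01726 ≈ 0.78; interference = 1 − 0.78 = 0.22.

0.22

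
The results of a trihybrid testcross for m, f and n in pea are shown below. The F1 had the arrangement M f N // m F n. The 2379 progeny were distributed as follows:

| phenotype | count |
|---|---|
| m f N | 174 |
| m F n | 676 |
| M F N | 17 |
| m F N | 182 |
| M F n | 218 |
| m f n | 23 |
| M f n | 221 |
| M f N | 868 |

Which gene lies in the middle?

The two rarest classes, M F N and m f n, are the double crossovers. Comparing them with the parentals, only the f allele has switched, so f is the middle locus and the order is n – f – m.

f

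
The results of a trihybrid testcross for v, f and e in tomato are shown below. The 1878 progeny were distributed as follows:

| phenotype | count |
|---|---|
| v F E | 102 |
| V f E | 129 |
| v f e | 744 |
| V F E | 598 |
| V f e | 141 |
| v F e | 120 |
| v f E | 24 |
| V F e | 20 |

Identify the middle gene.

The two most frequent reciprocal classes, v f e and V F E, are the parental types, so the F1 was v f e / V F E.
The two rarest classes, v f E and V F e, are the double crossovers. Comparing them with the parentals, only the e allele has switched, so e is the middle locus and the order is v – e – f.

e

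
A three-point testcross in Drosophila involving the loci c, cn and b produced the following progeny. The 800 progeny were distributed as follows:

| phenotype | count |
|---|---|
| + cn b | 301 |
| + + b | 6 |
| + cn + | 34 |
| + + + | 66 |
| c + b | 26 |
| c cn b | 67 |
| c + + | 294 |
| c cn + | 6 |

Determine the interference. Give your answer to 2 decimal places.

0.08

The two most frequent reciprocal classes, c + + and + cn b, are the parental types, so the F1 was c + + / + cn b.
The two rarest classes, c cn + and + + b, are the double crossovers. Comparing them with the parentals, only the cn allele has switched, so cn is the middle locus and the order is b – cn – c.
b–cn: (60 + 12)/800 = 0.0900; cn–c: (133 + 12)/800 = 0.1812.
Expected DCO frequency = 0.0900 × 0.1812 ≈ 0.01631; observed = 12/800 ≈ 0.01500.
Coefficient of coincidence = 0.01500/0.01631 ≈ 0.92; interference = 1 − 0.92 = 0.08.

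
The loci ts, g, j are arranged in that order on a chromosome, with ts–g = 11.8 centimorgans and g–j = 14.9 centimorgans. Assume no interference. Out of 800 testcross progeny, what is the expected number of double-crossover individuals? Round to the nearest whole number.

Map distances give recombination frequencies of 0.118 and 0.149 for the two intervals.
With no interference, expected double-crossover frequency = 0.118 × 0.149 = 0.01758.
Expected number = 0.01758 × 800 = 14.07 ≈ 14.

14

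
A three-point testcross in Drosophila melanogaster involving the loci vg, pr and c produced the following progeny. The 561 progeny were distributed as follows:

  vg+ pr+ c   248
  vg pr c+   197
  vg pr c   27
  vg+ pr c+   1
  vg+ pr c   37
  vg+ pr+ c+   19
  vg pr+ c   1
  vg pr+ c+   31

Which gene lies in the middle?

The two most frequent reciprocal classes, vg pr c+ and vg+ pr+ c, are the parental types, so the F1 was vg pr c+ / vg+ pr+ c.
The two rarest classes, vg+ pr c+ and vg pr+ c, are the double crossovers. Comparing them with the parentals, only the vg allele has switched, so vg is the middle locus and the order is c – vg – pr.

vg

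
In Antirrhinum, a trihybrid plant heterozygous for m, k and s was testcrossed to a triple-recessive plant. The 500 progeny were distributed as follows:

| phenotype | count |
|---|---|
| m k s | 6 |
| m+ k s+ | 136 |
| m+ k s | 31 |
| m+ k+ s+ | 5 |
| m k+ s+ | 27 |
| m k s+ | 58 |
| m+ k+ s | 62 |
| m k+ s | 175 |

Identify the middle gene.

The two most frequent reciprocal classes, m k+ s and m+ k s+, are the parental types, so the F1 was m k+ s / m+ k s+.
The two rarest classes, m k s and m+ k+ s+, are the double crossovers. Comparing them with the parentals, only the k allele has switched, so k is the middle locus and the order is s – k – m.

k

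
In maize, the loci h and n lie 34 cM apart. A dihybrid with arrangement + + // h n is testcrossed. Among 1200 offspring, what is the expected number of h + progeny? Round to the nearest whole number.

A map distance of 34 cM corresponds to a recombination frequency of 0.340.
The F1 is + + / h n, so h + is a recombinant gamete class with expected frequency r/2 = 0.340/2 = 0.1700.
Expected number = 0.1700 × 1200 = 204.00 ≈ 204.

204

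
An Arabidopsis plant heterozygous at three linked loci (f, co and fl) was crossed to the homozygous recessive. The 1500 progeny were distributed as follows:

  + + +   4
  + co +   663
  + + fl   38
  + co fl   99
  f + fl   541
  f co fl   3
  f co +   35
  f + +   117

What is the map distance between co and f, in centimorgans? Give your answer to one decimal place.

5.3 centimorgans

The two most frequent reciprocal classes, + co + and f + fl, are the parental types, so the F1 was + co + / f + fl.
The two rarest classes, + + + and f co fl, are the double crossovers. Comparing them with the parentals, only the co allele has switched, so co is the middle locus and the order is f – co – fl.
Crossovers in the f–co interval produce the single-crossover classes f co + and + + fl (35 + 38 = 73) plus the double crossovers (7).
RF(f–co) = (73 + 7) / 1500 = 80/1500 = 0.0533 → 5.3 centimorgans.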